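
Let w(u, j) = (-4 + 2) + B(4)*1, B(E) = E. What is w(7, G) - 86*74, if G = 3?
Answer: -6362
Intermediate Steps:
w(u, j) = 2 (w(u, j) = (-4 + 2) + 4*1 = -2 + 4 = 2)
w(7, G) - 86*74 = 2 - 86*74 = 2 - 6364 = -6362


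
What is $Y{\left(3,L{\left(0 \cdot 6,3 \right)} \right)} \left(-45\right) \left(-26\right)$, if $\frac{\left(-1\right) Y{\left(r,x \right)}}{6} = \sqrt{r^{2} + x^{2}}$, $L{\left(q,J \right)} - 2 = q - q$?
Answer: $- 7020 \sqrt{13} \approx -25311.0$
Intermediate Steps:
$L{\left(q,J \right)} = 2$ ($L{\left(q,J \right)} = 2 + \left(q - q\right) = 2 + 0 = 2$)
$Y{\left(r,x \right)} = - 6 \sqrt{r^{2} + x^{2}}$
$Y{\left(3,L{\left(0 \cdot 6,3 \right)} \right)} \left(-45\right) \left(-26\right) = - 6 \sqrt{3^{2} + 2^{2}} \left(-45\right) \left(-26\right) = - 6 \sqrt{9 + 4} \left(-45\right) \left(-26\right) = - 6 \sqrt{13} \left(-45\right) \left(-26\right) = 270 \sqrt{13} \left(-26\right) = - 7020 \sqrt{13}$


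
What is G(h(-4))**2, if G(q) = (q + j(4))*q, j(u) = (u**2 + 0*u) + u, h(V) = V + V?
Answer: 9216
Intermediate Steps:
h(V) = 2*V
j(u) = u + u**2 (j(u) = (u**2 + 0) + u = u**2 + u = u + u**2)
G(q) = q*(20 + q) (G(q) = (q + 4*(1 + 4))*q = (q + 4*5)*q = (q + 20)*q = (20 + q)*q = q*(20 + q))
G(h(-4))**2 = ((2*(-4))*(20 + 2*(-4)))**2 = (-8*(20 - 8))**2 = (-8*12)**2 = (-96)**2 = 9216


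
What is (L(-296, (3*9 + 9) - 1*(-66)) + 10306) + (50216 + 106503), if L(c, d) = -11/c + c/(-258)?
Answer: 6377727827/38184 ≈ 1.6703e+5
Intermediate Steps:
L(c, d) = -11/c - c/258 (L(c, d) = -11/c + c*(-1/258) = -11/c - c/258)
(L(-296, (3*9 + 9) - 1*(-66)) + 10306) + (50216 + 106503) = ((-11/(-296) - 1/258*(-296)) + 10306) + (50216 + 106503) = ((-11*(-1/296) + 148/129) + 10306) + 156719 = ((11/296 + 148/129) + 10306) + 156719 = (45227/38184 + 10306) + 156719 = 393569531/38184 + 156719 = 6377727827/38184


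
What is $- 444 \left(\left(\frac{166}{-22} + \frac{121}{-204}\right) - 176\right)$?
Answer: $\frac{15288659}{187} \approx 81758.0$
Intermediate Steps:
$- 444 \left(\left(\frac{166}{-22} + \frac{121}{-204}\right) - 176\right) = - 444 \left(\left(166 \left(- \frac{1}{22}\right) + 121 \left(- \frac{1}{204}\right)\right) - 176\right) = - 444 \left(\left(- \frac{83}{11} - \frac{121}{204}\right) - 176\right) = - 444 \left(- \frac{18263}{2244} - 176\right) = \left(-444\right) \left(- \frac{413207}{2244}\right) = \frac{15288659}{187}$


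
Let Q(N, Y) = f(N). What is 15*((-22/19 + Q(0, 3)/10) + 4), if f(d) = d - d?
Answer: 810/19 ≈ 42.632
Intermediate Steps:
f(d) = 0
Q(N, Y) = 0
15*((-22/19 + Q(0, 3)/10) + 4) = 15*((-22/19 + 0/10) + 4) = 15*((-22*1/19 + 0*(1/10)) + 4) = 15*((-22/19 + 0) + 4) = 15*(-22/19 + 4) = 15*(54/19) = 810/19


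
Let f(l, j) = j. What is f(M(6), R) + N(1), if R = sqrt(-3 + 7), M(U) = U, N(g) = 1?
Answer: 3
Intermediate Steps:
R = 2 (R = sqrt(4) = 2)
f(M(6), R) + N(1) = 2 + 1 = 3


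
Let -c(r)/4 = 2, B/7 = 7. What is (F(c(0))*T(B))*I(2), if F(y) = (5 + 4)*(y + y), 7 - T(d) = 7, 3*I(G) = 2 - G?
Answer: 0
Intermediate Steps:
I(G) = ⅔ - G/3 (I(G) = (2 - G)/3 = ⅔ - G/3)
B = 49 (B = 7*7 = 49)
T(d) = 0 (T(d) = 7 - 1*7 = 7 - 7 = 0)
c(r) = -8 (c(r) = -4*2 = -8)
F(y) = 18*y (F(y) = 9*(2*y) = 18*y)
(F(c(0))*T(B))*I(2) = ((18*(-8))*0)*(⅔ - ⅓*2) = (-144*0)*(⅔ - ⅔) = 0*0 = 0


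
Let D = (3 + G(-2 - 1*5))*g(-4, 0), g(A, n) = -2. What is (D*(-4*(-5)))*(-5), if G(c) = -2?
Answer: 200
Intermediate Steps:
D = -2 (D = (3 - 2)*(-2) = 1*(-2) = -2)
(D*(-4*(-5)))*(-5) = -(-8)*(-5)*(-5) = -2*20*(-5) = -40*(-5) = 200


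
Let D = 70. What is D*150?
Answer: 10500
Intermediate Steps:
D*150 = 70*150 = 10500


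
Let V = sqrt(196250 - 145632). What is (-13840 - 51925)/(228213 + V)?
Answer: -2144061135/7440160393 + 9395*sqrt(50618)/7440160393 ≈ -0.28789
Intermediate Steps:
V = sqrt(50618) ≈ 224.98
(-13840 - 51925)/(228213 + V) = (-13840 - 51925)/(228213 + sqrt(50618)) = -65765/(228213 + sqrt(50618))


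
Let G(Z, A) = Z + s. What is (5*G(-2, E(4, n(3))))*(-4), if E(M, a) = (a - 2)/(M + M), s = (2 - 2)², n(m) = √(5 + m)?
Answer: 40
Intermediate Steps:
s = 0 (s = 0² = 0)
E(M, a) = (-2 + a)/(2*M) (E(M, a) = (-2 + a)/((2*M)) = (-2 + a)*(1/(2*M)) = (-2 + a)/(2*M))
G(Z, A) = Z (G(Z, A) = Z + 0 = Z)
(5*G(-2, E(4, n(3))))*(-4) = (5*(-2))*(-4) = -10*(-4) = 40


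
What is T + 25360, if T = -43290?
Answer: -17930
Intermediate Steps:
T + 25360 = -43290 + 25360 = -17930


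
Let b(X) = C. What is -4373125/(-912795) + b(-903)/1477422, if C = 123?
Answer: 143579185723/29968520322 ≈ 4.7910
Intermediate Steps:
b(X) = 123
-4373125/(-912795) + b(-903)/1477422 = -4373125/(-912795) + 123/1477422 = -4373125*(-1/912795) + 123*(1/1477422) = 874625/182559 + 41/492474 = 143579185723/29968520322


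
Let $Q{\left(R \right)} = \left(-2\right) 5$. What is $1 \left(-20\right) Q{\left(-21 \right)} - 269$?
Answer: $-69$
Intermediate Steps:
$Q{\left(R \right)} = -10$
$1 \left(-20\right) Q{\left(-21 \right)} - 269 = 1 \left(-20\right) \left(-10\right) - 269 = \left(-20\right) \left(-10\right) - 269 = 200 - 269 = -69$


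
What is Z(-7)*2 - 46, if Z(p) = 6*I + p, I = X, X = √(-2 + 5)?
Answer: -60 + 12*√3 ≈ -39.215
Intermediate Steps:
X = √3 ≈ 1.7320
I = √3 ≈ 1.7320
Z(p) = p + 6*√3 (Z(p) = 6*√3 + p = p + 6*√3)
Z(-7)*2 - 46 = (-7 + 6*√3)*2 - 46 = (-14 + 12*√3) - 46 = -60 + 12*√3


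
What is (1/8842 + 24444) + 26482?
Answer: 450287693/8842 ≈ 50926.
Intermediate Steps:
(1/8842 + 24444) + 26482 = 216133849/8842 + 26482 = 450287693/8842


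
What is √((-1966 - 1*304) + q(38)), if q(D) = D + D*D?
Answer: 2*I*√197 ≈ 28.071*I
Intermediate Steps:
q(D) = D + D²
√((-1966 - 1*304) + q(38)) = √((-1966 - 1*304) + 38*(1 + 38)) = √((-1966 - 304) + 38*39) = √(-2270 + 1482) = √(-788) = 2*I*√197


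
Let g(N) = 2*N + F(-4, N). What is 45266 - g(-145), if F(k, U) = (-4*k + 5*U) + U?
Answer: 46410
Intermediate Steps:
F(k, U) = -4*k + 6*U
g(N) = 16 + 8*N (g(N) = 2*N + (-4*(-4) + 6*N) = 2*N + (16 + 6*N) = 16 + 8*N)
45266 - g(-145) = 45266 - (16 + 8*(-145)) = 45266 - (16 - 1160) = 45266 - 1*(-1144) = 45266 + 1144 = 46410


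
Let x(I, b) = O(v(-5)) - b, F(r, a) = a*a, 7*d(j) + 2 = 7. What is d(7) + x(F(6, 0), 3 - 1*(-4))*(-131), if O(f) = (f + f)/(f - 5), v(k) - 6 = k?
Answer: 13765/14 ≈ 983.21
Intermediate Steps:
d(j) = 5/7 (d(j) = -2/7 + (1/7)*7 = -2/7 + 1 = 5/7)
v(k) = 6 + k
O(f) = 2*f/(-5 + f) (O(f) = (2*f)/(-5 + f) = 2*f/(-5 + f))
F(r, a) = a**2
x(I, b) = -1/2 - b (x(I, b) = 2*(6 - 5)/(-5 + (6 - 5)) - b = 2*1/(-5 + 1) - b = 2*1/(-4) - b = 2*1*(-1/4) - b = -1/2 - b)
d(7) + x(F(6, 0), 3 - 1*(-4))*(-131) = 5/7 + (-1/2 - (3 - 1*(-4)))*(-131) = 5/7 + (-1/2 - (3 + 4))*(-131) = 5/7 + (-1/2 - 1*7)*(-131) = 5/7 + (-1/2 - 7)*(-131) = 5/7 - 15/2*(-131) = 5/7 + 1965/2 = 13765/14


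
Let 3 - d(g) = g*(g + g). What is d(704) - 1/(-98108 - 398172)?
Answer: -491927128119/496280 ≈ -9.9123e+5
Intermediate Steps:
d(g) = 3 - 2*g**2 (d(g) = 3 - g*(g + g) = 3 - g*2*g = 3 - 2*g**2)
d(704) - 1/(-98108 - 398172) = (3 - 2*704**2) - 1/(-98108 - 398172) = (3 - 2*495616) - 1/(-496280) = (3 - 991232) - 1*(-1/496280) = -991229 + 1/496280 = -491927128119/496280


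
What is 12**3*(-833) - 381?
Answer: -1439805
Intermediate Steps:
12**3*(-833) - 381 = 1728*(-833) - 381 = -1439424 - 381 = -1439805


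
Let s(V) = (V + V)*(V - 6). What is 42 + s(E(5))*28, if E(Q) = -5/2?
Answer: 1232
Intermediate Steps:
E(Q) = -5/2 (E(Q) = -5*½ = -5/2)
s(V) = 2*V*(-6 + V) (s(V) = (2*V)*(-6 + V) = 2*V*(-6 + V))
42 + s(E(5))*28 = 42 + (2*(-5/2)*(-6 - 5/2))*28 = 42 + (2*(-5/2)*(-17/2))*28 = 42 + (85/2)*28 = 42 + 1190 = 1232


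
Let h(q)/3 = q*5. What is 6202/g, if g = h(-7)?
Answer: -886/15 ≈ -59.067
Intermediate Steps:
h(q) = 15*q (h(q) = 3*(q*5) = 3*(5*q) = 15*q)
g = -105 (g = 15*(-7) = -105)
6202/g = 6202/(-105) = 6202*(-1/105) = -886/15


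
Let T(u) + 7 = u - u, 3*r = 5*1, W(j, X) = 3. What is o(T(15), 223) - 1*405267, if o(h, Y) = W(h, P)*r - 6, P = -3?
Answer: -405268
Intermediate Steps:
r = 5/3 (r = (5*1)/3 = (⅓)*5 = 5/3 ≈ 1.6667)
T(u) = -7 (T(u) = -7 + (u - u) = -7 + 0 = -7)
o(h, Y) = -1 (o(h, Y) = 3*(5/3) - 6 = 5 - 6 = -1)
o(T(15), 223) - 1*405267 = -1 - 1*405267 = -1 - 405267 = -405268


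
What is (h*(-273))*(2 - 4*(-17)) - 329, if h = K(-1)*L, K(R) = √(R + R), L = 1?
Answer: -329 - 19110*I*√2 ≈ -329.0 - 27026.0*I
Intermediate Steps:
K(R) = √2*√R (K(R) = √(2*R) = √2*√R)
h = I*√2 (h = (√2*√(-1))*1 = (√2*I)*1 = (I*√2)*1 = I*√2 ≈ 1.4142*I)
(h*(-273))*(2 - 4*(-17)) - 329 = ((I*√2)*(-273))*(2 - 4*(-17)) - 329 = (-273*I*√2)*(2 + 68) - 329 = -273*I*√2*70 - 329 = -19110*I*√2 - 329 = -329 - 19110*I*√2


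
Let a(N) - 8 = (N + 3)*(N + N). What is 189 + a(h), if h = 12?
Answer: 557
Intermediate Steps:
a(N) = 8 + 2*N*(3 + N) (a(N) = 8 + (N + 3)*(N + N) = 8 + (3 + N)*(2*N) = 8 + 2*N*(3 + N))
189 + a(h) = 189 + (8 + 2*12² + 6*12) = 189 + (8 + 2*144 + 72) = 189 + (8 + 288 + 72) = 189 + 368 = 557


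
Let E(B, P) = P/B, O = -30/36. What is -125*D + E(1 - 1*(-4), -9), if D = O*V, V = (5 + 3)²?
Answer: 99973/15 ≈ 6664.9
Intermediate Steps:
O = -⅚ (O = -30*1/36 = -⅚ ≈ -0.83333)
V = 64 (V = 8² = 64)
D = -160/3 (D = -⅚*64 = -160/3 ≈ -53.333)
-125*D + E(1 - 1*(-4), -9) = -125*(-160/3) - 9/(1 - 1*(-4)) = 20000/3 - 9/(1 + 4) = 20000/3 - 9/5 = 99973/15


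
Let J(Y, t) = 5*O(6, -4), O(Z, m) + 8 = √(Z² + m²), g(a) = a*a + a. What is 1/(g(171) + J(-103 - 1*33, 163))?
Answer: 7343/215678271 - 5*√13/431356542 ≈ 3.4004e-5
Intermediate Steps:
g(a) = a + a² (g(a) = a² + a = a + a²)
O(Z, m) = -8 + √(Z² + m²)
J(Y, t) = -40 + 10*√13 (J(Y, t) = 5*(-8 + √(6² + (-4)²)) = 5*(-8 + √(36 + 16)) = 5*(-8 + √52) = 5*(-8 + 2*√13) = -40 + 10*√13)
1/(g(171) + J(-103 - 1*33, 163)) = 1/(171*(1 + 171) + (-40 + 10*√13)) = 1/(171*172 + (-40 + 10*√13)) = 1/(29412 + (-40 + 10*√13)) = 1/(29372 + 10*√13)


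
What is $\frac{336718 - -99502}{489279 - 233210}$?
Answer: $\frac{436220}{256069} \approx 1.7035$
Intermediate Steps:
$\frac{336718 - -99502}{489279 - 233210} = \frac{336718 + 99502}{256069} = 436220 \cdot \frac{1}{256069} = \frac{436220}{256069}$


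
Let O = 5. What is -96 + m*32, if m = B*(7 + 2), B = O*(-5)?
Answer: -7296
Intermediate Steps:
B = -25 (B = 5*(-5) = -25)
m = -225 (m = -25*(7 + 2) = -25*9 = -225)
-96 + m*32 = -96 - 225*32 = -96 - 7200 = -7296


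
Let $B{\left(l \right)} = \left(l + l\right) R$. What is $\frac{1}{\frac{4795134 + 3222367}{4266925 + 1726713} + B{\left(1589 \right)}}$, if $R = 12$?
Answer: $\frac{5993638}{228581396269} \approx 2.6221 \cdot 10^{-5}$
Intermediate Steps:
$B{\left(l \right)} = 24 l$ ($B{\left(l \right)} = \left(l + l\right) 12 = 2 l 12 = 24 l$)
$\frac{1}{\frac{4795134 + 3222367}{4266925 + 1726713} + B{\left(1589 \right)}} = \frac{1}{\frac{4795134 + 3222367}{4266925 + 1726713} + 24 \cdot 1589} = \frac{1}{\frac{8017501}{5993638} + 38136} = \frac{1}{\frac{228581396269}{5993638}} = \frac{5993638}{228581396269}$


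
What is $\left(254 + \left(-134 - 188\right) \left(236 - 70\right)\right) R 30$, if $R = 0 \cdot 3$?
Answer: $0$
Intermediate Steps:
$R = 0$
$\left(254 + \left(-134 - 188\right) \left(236 - 70\right)\right) R 30 = \left(254 + \left(-134 - 188\right) \left(236 - 70\right)\right) 0 \cdot 30 = \left(254 - 53452\right) 0 = \left(-53198\right) 0 = 0$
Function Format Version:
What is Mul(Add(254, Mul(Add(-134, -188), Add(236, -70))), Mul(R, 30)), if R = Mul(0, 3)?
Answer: 0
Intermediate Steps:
R = 0
Mul(Add(254, Mul(Add(-134, -188), Add(236, -70))), Mul(R, 30)) = Mul(Add(254, Mul(Add(-134, -188), Add(236, -70))), Mul(0, 30)) = Mul(Add(254, Mul(-322, 166)), 0) = Mul(Add(254, -53452), 0) = Mul(-53198, 0) = 0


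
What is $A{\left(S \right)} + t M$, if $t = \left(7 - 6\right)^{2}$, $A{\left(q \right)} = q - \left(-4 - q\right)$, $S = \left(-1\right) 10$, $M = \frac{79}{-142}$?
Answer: $- \frac{2351}{142} \approx -16.556$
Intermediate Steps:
$M = - \frac{79}{142}$ ($M = 79 \left(- \frac{1}{142}\right) = - \frac{79}{142} \approx -0.55634$)
$S = -10$
$A{\left(q \right)} = 4 + 2 q$ ($A{\left(q \right)} = q + \left(4 + q\right) = 4 + 2 q$)
$t = 1$ ($t = 1^{2} = 1$)
$A{\left(S \right)} + t M = \left(4 + 2 \left(-10\right)\right) + 1 \left(- \frac{79}{142}\right) = \left(4 - 20\right) - \frac{79}{142} = -16 - \frac{79}{142} = - \frac{2351}{142}$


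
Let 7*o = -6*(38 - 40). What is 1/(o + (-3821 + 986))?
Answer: -7/19833 ≈ -0.00035295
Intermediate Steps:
o = 12/7 (o = (-6*(38 - 40))/7 = (-6*(-2))/7 = (⅐)*12 = 12/7 ≈ 1.7143)
1/(o + (-3821 + 986)) = 1/(12/7 + (-3821 + 986)) = 1/(12/7 - 2835) = 1/(-19833/7) = -7/19833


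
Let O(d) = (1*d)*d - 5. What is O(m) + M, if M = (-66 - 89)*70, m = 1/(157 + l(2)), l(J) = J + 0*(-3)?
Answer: -274425254/25281 ≈ -10855.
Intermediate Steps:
l(J) = J (l(J) = J + 0 = J)
m = 1/159 (m = 1/(157 + 2) = 1/159 ≈ 0.0062893)
M = -10850 (M = -155*70 = -10850)
O(d) = -5 + d² (O(d) = d*d - 5 = d² - 5 = -5 + d²)
O(m) + M = (-5 + (1/159)²) - 10850 = (-5 + 1/25281) - 10850 = -126404/25281 - 10850 = -274425254/25281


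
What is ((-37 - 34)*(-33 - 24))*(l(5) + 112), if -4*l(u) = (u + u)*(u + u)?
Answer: 352089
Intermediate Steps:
l(u) = -u**2 (l(u) = -(u + u)*(u + u)/4 = -2*u*2*u/4 = -u**2)
((-37 - 34)*(-33 - 24))*(l(5) + 112) = ((-37 - 34)*(-33 - 24))*(-1*5**2 + 112) = (-71*(-57))*(-1*25 + 112) = 4047*(-25 + 112) = 4047*87 = 352089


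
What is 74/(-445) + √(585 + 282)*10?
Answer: -74/445 + 170*√3 ≈ 294.28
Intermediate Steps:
74/(-445) + √(585 + 282)*10 = 74*(-1/445) + √867*10 = -74/445 + (17*√3)*10 = -74/445 + 170*√3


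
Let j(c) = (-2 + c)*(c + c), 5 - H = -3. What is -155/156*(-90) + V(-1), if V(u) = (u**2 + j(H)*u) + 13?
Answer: 193/26 ≈ 7.4231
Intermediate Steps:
H = 8 (H = 5 - 1*(-3) = 5 + 3 = 8)
j(c) = 2*c*(-2 + c) (j(c) = (-2 + c)*(2*c) = 2*c*(-2 + c))
V(u) = 13 + u**2 + 96*u (V(u) = (u**2 + (2*8*(-2 + 8))*u) + 13 = (u**2 + (2*8*6)*u) + 13 = (u**2 + 96*u) + 13 = 13 + u**2 + 96*u)
-155/156*(-90) + V(-1) = -155/156*(-90) + (13 + (-1)**2 + 96*(-1)) = -155*1/156*(-90) + (13 + 1 - 96) = -155/156*(-90) - 82 = 2325/26 - 82 = 193/26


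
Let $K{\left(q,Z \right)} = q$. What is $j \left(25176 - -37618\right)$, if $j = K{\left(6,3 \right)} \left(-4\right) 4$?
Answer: $-6028224$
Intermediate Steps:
$j = -96$ ($j = 6 \left(-4\right) 4 = \left(-24\right) 4 = -96$)
$j \left(25176 - -37618\right) = - 96 \left(25176 - -37618\right) = - 96 \left(25176 + 37618\right) = \left(-96\right) 62794 = -6028224$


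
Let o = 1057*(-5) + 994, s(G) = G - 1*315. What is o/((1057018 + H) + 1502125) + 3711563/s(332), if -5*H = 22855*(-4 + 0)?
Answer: 9566282615454/43816259 ≈ 2.1833e+5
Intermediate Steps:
s(G) = -315 + G (s(G) = G - 315 = -315 + G)
H = 18284 (H = -4571*(-4 + 0) = -4571*(-4) = -⅕*(-91420) = 18284)
o = -4291 (o = -5285 + 994 = -4291)
o/((1057018 + H) + 1502125) + 3711563/s(332) = -4291/((1057018 + 18284) + 1502125) + 3711563/(-315 + 332) = -4291/(1075302 + 1502125) + 3711563/17 = -4291/2577427 + 3711563*(1/17) = -4291*1/2577427 + 3711563/17 = -4291/2577427 + 3711563/17 = 9566282615454/43816259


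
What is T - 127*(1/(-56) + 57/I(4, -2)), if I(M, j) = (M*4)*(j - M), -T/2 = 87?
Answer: -21577/224 ≈ -96.326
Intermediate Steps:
T = -174 (T = -2*87 = -174)
I(M, j) = 4*M*(j - M) (I(M, j) = (4*M)*(j - M) = 4*M*(j - M))
T - 127*(1/(-56) + 57/I(4, -2)) = -174 - 127*(1/(-56) + 57/((4*4*(-2 - 1*4)))) = -174 - 127*(1*(-1/56) + 57/((4*4*(-2 - 4)))) = -174 - 127*(-1/56 + 57/((4*4*(-6)))) = -174 - 127*(-1/56 + 57/(-96)) = -174 - 127*(-1/56 + 57*(-1/96)) = -174 - 127*(-1/56 - 19/32) = -174 - 127*(-137/224) = -174 + 17399/224 = -21577/224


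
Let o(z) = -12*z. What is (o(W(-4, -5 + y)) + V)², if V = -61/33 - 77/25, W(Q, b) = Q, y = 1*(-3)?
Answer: 1262665156/680625 ≈ 1855.2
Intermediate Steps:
y = -3
V = -4066/825 (V = -61*1/33 - 77*1/25 = -61/33 - 77/25 = -4066/825 ≈ -4.9285)
(o(W(-4, -5 + y)) + V)² = (-12*(-4) - 4066/825)² = (48 - 4066/825)² = (35534/825)² = 1262665156/680625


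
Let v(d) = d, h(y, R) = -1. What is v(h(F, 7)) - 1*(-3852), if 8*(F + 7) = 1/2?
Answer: 3851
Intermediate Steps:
F = -111/16 (F = -7 + (⅛)/2 = -7 + (⅛)*(½) = -7 + 1/16 = -111/16 ≈ -6.9375)
v(h(F, 7)) - 1*(-3852) = -1 - 1*(-3852) = -1 + 3852 = 3851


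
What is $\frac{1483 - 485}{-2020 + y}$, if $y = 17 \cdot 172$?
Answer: $\frac{499}{452} \approx 1.104$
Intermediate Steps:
$y = 2924$
$\frac{1483 - 485}{-2020 + y} = \frac{1483 - 485}{-2020 + 2924} = \frac{998}{904} = 998 \cdot \frac{1}{904} = \frac{499}{452}$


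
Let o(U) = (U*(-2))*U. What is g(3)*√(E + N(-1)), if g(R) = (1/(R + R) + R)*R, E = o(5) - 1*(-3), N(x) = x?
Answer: 38*I*√3 ≈ 65.818*I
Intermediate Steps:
o(U) = -2*U² (o(U) = (-2*U)*U = -2*U²)
E = -47 (E = -2*5² - 1*(-3) = -2*25 + 3 = -50 + 3 = -47)
g(R) = R*(R + 1/(2*R)) (g(R) = (1/(2*R) + R)*R = (R + 1/(2*R))*R = R*(R + 1/(2*R)))
g(3)*√(E + N(-1)) = (½ + 3²)*√(-47 - 1) = (½ + 9)*√(-48) = 19*(4*I*√3)/2 = 38*I*√3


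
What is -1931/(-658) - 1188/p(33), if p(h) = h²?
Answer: 13345/7238 ≈ 1.8437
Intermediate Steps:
-1931/(-658) - 1188/p(33) = -1931/(-658) - 1188/(33²) = -1931*(-1/658) - 1188/1089 = 1931/658 - 1188*1/1089 = 1931/658 - 12/11 = 13345/7238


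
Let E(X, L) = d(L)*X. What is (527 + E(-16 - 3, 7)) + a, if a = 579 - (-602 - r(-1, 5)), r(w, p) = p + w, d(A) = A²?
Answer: 781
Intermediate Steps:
E(X, L) = X*L² (E(X, L) = L²*X = X*L²)
a = 1185 (a = 579 - (-602 - (5 - 1)) = 579 - (-602 - 1*4) = 579 - (-602 - 4) = 579 - 1*(-606) = 579 + 606 = 1185)
(527 + E(-16 - 3, 7)) + a = (527 + (-16 - 3)*7²) + 1185 = (527 - 19*49) + 1185 = (527 - 931) + 1185 = -404 + 1185 = 781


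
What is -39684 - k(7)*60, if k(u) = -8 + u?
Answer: -39624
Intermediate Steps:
-39684 - k(7)*60 = -39684 - (-8 + 7)*60 = -39684 - (-1)*60 = -39684 - 1*(-60) = -39684 + 60 = -39624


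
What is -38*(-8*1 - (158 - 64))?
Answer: 3876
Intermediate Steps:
-38*(-8*1 - (158 - 64)) = -38*(-8 - 1*94) = -38*(-8 - 94) = -38*(-102) = 3876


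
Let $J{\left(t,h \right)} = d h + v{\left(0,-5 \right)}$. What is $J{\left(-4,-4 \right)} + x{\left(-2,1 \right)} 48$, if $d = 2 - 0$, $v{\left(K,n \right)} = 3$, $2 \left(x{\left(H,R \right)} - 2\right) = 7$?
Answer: $259$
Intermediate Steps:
$x{\left(H,R \right)} = \frac{11}{2}$ ($x{\left(H,R \right)} = 2 + \frac{1}{2} \cdot 7 = 2 + \frac{7}{2} = \frac{11}{2}$)
$d = 2$ ($d = 2 + 0 = 2$)
$J{\left(t,h \right)} = 3 + 2 h$ ($J{\left(t,h \right)} = 2 h + 3 = 3 + 2 h$)
$J{\left(-4,-4 \right)} + x{\left(-2,1 \right)} 48 = \left(3 + 2 \left(-4\right)\right) + \frac{11}{2} \cdot 48 = \left(3 - 8\right) + 264 = -5 + 264 = 259$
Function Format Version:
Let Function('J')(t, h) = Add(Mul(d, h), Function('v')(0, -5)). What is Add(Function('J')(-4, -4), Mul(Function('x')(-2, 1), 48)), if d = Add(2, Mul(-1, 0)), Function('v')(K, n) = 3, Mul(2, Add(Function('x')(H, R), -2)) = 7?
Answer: 259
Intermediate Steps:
Function('x')(H, R) = Rational(11, 2) (Function('x')(H, R) = Add(2, Mul(Rational(1, 2), 7)) = Add(2, Rational(7, 2)) = Rational(11, 2))
d = 2 (d = Add(2, 0) = 2)
Function('J')(t, h) = Add(3, Mul(2, h)) (Function('J')(t, h) = Add(Mul(2, h), 3) = Add(3, Mul(2, h)))
Add(Function('J')(-4, -4), Mul(Function('x')(-2, 1), 48)) = Add(Add(3, Mul(2, -4)), Mul(Rational(11, 2), 48)) = Add(Add(3, -8), 264) = Add(-5, 264) = 259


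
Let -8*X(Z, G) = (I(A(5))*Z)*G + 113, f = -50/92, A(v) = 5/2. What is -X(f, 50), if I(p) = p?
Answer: 2073/368 ≈ 5.6331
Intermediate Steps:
A(v) = 5/2 (A(v) = 5*(½) = 5/2)
f = -25/46 (f = -50*1/92 = -25/46 ≈ -0.54348)
X(Z, G) = -113/8 - 5*G*Z/16 (X(Z, G) = -((5*Z/2)*G + 113)/8 = -(5*G*Z/2 + 113)/8 = -(113 + 5*G*Z/2)/8 = -113/8 - 5*G*Z/16)
-X(f, 50) = -(-113/8 - 5/16*50*(-25/46)) = -(-113/8 + 3125/368) = -1*(-2073/368) = 2073/368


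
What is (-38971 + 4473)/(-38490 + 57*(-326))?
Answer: 17249/28536 ≈ 0.60446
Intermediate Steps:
(-38971 + 4473)/(-38490 + 57*(-326)) = -34498/(-38490 - 18582) = -34498/(-57072) = -34498*(-1/57072) = 17249/28536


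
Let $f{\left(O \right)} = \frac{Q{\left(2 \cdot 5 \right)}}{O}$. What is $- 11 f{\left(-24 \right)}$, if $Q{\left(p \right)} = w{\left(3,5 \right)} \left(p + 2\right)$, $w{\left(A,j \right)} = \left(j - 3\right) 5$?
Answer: $55$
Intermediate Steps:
$w{\left(A,j \right)} = -15 + 5 j$ ($w{\left(A,j \right)} = \left(-3 + j\right) 5 = -15 + 5 j$)
$Q{\left(p \right)} = 20 + 10 p$ ($Q{\left(p \right)} = \left(-15 + 5 \cdot 5\right) \left(p + 2\right) = \left(-15 + 25\right) \left(2 + p\right) = 10 \left(2 + p\right) = 20 + 10 p$)
$f{\left(O \right)} = \frac{120}{O}$ ($f{\left(O \right)} = \frac{20 + 10 \cdot 2 \cdot 5}{O} = \frac{20 + 10 \cdot 10}{O} = \frac{20 + 100}{O} = \frac{120}{O}$)
$- 11 f{\left(-24 \right)} = - 11 \frac{120}{-24} = - 11 \cdot 120 \left(- \frac{1}{24}\right) = \left(-11\right) \left(-5\right) = 55$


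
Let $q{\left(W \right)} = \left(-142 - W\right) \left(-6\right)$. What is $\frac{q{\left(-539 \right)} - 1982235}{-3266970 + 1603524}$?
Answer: $\frac{661539}{554482} \approx 1.1931$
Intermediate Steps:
$q{\left(W \right)} = 852 + 6 W$
$\frac{q{\left(-539 \right)} - 1982235}{-3266970 + 1603524} = \frac{\left(852 + 6 \left(-539\right)\right) - 1982235}{-3266970 + 1603524} = \frac{\left(852 - 3234\right) - 1982235}{-1663446} = \left(-2382 - 1982235\right) \left(- \frac{1}{1663446}\right) = \left(-1984617\right) \left(- \frac{1}{1663446}\right) = \frac{661539}{554482}$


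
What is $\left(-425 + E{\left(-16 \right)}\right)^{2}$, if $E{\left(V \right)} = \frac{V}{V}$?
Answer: $179776$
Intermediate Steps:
$E{\left(V \right)} = 1$
$\left(-425 + E{\left(-16 \right)}\right)^{2} = \left(-425 + 1\right)^{2} = \left(-424\right)^{2} = 179776$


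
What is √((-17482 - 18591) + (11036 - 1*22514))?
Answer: I*√47551 ≈ 218.06*I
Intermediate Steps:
√((-17482 - 18591) + (11036 - 1*22514)) = √(-36073 + (11036 - 22514)) = √(-36073 - 11478) = √(-47551) = I*√47551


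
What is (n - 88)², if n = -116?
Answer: 41616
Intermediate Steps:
(n - 88)² = (-116 - 88)² = (-204)² = 41616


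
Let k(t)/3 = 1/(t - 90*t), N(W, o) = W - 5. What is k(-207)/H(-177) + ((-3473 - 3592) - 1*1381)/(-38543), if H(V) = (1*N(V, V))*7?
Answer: 66078374221/301546325262 ≈ 0.21913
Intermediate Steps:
N(W, o) = -5 + W
H(V) = -35 + 7*V (H(V) = (1*(-5 + V))*7 = (-5 + V)*7 = -35 + 7*V)
k(t) = -3/(89*t) (k(t) = 3/(t - 90*t) = 3/((-89*t)) = 3*(-1/(89*t)) = -3/(89*t))
k(-207)/H(-177) + ((-3473 - 3592) - 1*1381)/(-38543) = (-3/89/(-207))/(-35 + 7*(-177)) + ((-3473 - 3592) - 1*1381)/(-38543) = (-3/89*(-1/207))/(-35 - 1239) + (-7065 - 1381)*(-1/38543) = (1/6141)/(-1274) - 8446*(-1/38543) = (1/6141)*(-1/1274) + 8446/38543 = -1/7823634 + 8446/38543 = 66078374221/301546325262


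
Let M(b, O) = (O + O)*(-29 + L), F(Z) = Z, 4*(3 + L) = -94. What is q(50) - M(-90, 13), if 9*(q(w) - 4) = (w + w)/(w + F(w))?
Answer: 13024/9 ≈ 1447.1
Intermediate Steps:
L = -53/2 (L = -3 + (¼)*(-94) = -3 - 47/2 = -53/2 ≈ -26.500)
q(w) = 37/9 (q(w) = 4 + ((w + w)/(w + w))/9 = 4 + ((2*w)/((2*w)))/9 = 4 + ((2*w)*(1/(2*w)))/9 = 4 + (⅑)*1 = 4 + ⅑ = 37/9)
M(b, O) = -111*O (M(b, O) = (O + O)*(-29 - 53/2) = (2*O)*(-111/2) = -111*O)
q(50) - M(-90, 13) = 37/9 - (-111)*13 = 37/9 - 1*(-1443) = 37/9 + 1443 = 13024/9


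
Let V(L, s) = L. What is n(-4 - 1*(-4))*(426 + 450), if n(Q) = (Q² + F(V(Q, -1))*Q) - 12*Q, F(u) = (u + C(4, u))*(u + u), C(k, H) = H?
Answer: 0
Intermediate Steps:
F(u) = 4*u² (F(u) = (u + u)*(u + u) = (2*u)*(2*u) = 4*u²)
n(Q) = Q² - 12*Q + 4*Q³ (n(Q) = (Q² + (4*Q²)*Q) - 12*Q = (Q² + 4*Q³) - 12*Q = Q² - 12*Q + 4*Q³)
n(-4 - 1*(-4))*(426 + 450) = ((-4 - 1*(-4))*(-12 + (-4 - 1*(-4)) + 4*(-4 - 1*(-4))²))*(426 + 450) = ((-4 + 4)*(-12 + (-4 + 4) + 4*(-4 + 4)²))*876 = (0*(-12 + 0 + 4*0²))*876 = (0*(-12 + 0 + 4*0))*876 = (0*(-12 + 0 + 0))*876 = (0*(-12))*876 = 0*876 = 0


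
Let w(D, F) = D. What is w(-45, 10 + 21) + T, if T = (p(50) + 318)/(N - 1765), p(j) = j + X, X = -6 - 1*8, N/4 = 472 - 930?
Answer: -54073/1199 ≈ -45.098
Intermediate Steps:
N = -1832 (N = 4*(472 - 930) = 4*(-458) = -1832)
X = -14 (X = -6 - 8 = -14)
p(j) = -14 + j (p(j) = j - 14 = -14 + j)
T = -118/1199 (T = ((-14 + 50) + 318)/(-1832 - 1765) = (36 + 318)/(-3597) = 354*(-1/3597) = -118/1199 ≈ -0.098415)
w(-45, 10 + 21) + T = -45 - 118/1199 = -54073/1199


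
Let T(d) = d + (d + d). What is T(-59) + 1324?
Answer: 1147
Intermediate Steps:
T(d) = 3*d (T(d) = d + 2*d = 3*d)
T(-59) + 1324 = 3*(-59) + 1324 = -177 + 1324 = 1147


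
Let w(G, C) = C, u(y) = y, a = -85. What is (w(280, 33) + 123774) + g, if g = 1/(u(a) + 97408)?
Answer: 12049268662/97323 ≈ 1.2381e+5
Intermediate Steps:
g = 1/97323 (g = 1/(-85 + 97408) = 1/97323 ≈ 1.0275e-5)
(w(280, 33) + 123774) + g = (33 + 123774) + 1/97323 = 123807 + 1/97323 = 12049268662/97323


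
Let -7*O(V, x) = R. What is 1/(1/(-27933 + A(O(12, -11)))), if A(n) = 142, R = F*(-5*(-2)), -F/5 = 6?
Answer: -27791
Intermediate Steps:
F = -30 (F = -5*6 = -30)
R = -300 (R = -(-150)*(-2) = -30*10 = -300)
O(V, x) = 300/7 (O(V, x) = -⅐*(-300) = 300/7)
1/(1/(-27933 + A(O(12, -11)))) = 1/(1/(-27933 + 142)) = 1/(1/(-27791)) = 1/(-1/27791) = -27791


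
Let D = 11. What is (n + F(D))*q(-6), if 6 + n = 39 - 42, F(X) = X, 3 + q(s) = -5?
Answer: -16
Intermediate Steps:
q(s) = -8 (q(s) = -3 - 5 = -8)
n = -9 (n = -6 + (39 - 42) = -6 - 3 = -9)
(n + F(D))*q(-6) = (-9 + 11)*(-8) = 2*(-8) = -16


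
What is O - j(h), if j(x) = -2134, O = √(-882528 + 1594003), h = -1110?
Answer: 2134 + 5*√28459 ≈ 2977.5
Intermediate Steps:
O = 5*√28459 (O = √711475 = 5*√28459 ≈ 843.49)
O - j(h) = 5*√28459 - 1*(-2134) = 5*√28459 + 2134 = 2134 + 5*√28459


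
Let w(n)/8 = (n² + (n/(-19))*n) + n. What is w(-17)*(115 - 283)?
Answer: -6557376/19 ≈ -3.4513e+5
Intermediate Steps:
w(n) = 8*n + 144*n²/19 (w(n) = 8*((n² + (n/(-19))*n) + n) = 8*((n² + (n*(-1/19))*n) + n) = 8*((n² + (-n/19)*n) + n) = 8*((n² - n²/19) + n) = 8*(18*n²/19 + n) = 8*(n + 18*n²/19) = 8*n + 144*n²/19)
w(-17)*(115 - 283) = ((8/19)*(-17)*(19 + 18*(-17)))*(115 - 283) = ((8/19)*(-17)*(19 - 306))*(-168) = ((8/19)*(-17)*(-287))*(-168) = (39032/19)*(-168) = -6557376/19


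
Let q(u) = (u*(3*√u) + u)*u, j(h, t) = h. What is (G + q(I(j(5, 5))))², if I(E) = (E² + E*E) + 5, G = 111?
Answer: 4539393871 + 56918400*√55 ≈ 4.9615e+9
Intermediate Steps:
I(E) = 5 + 2*E² (I(E) = (E² + E²) + 5 = 2*E² + 5 = 5 + 2*E²)
q(u) = u*(u + 3*u^(3/2)) (q(u) = (3*u^(3/2) + u)*u = (u + 3*u^(3/2))*u = u*(u + 3*u^(3/2)))
(G + q(I(j(5, 5))))² = (111 + ((5 + 2*5²)² + 3*(5 + 2*5²)^(5/2)))² = (111 + ((5 + 2*25)² + 3*(5 + 2*25)^(5/2)))² = (111 + ((5 + 50)² + 3*(5 + 50)^(5/2)))² = (111 + (55² + 3*55^(5/2)))² = (111 + (3025 + 3*(3025*√55)))² = (111 + (3025 + 9075*√55))² = (3136 + 9075*√55)²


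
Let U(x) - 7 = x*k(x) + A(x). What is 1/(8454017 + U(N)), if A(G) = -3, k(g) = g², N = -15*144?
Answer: -1/10069241979 ≈ -9.9312e-11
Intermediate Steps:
N = -2160
U(x) = 4 + x³ (U(x) = 7 + (x*x² - 3) = 7 + (x³ - 3) = 7 + (-3 + x³) = 4 + x³)
1/(8454017 + U(N)) = 1/(8454017 + (4 + (-2160)³)) = 1/(8454017 + (4 - 10077696000)) = 1/(8454017 - 10077695996) = 1/(-10069241979) = -1/10069241979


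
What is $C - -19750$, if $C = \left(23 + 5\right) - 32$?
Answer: $19746$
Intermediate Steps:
$C = -4$ ($C = 28 - 32 = -4$)
$C - -19750 = -4 - -19750 = -4 + 19750 = 19746$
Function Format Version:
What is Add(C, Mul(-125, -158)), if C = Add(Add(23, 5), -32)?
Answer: 19746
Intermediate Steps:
C = -4 (C = Add(28, -32) = -4)
Add(C, Mul(-125, -158)) = Add(-4, Mul(-125, -158)) = Add(-4, 19750) = 19746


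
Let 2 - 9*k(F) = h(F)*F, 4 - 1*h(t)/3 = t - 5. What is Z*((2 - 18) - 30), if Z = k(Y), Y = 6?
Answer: 2392/9 ≈ 265.78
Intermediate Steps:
h(t) = 27 - 3*t (h(t) = 12 - 3*(t - 5) = 12 - 3*(-5 + t) = 12 + (15 - 3*t) = 27 - 3*t)
k(F) = 2/9 - F*(27 - 3*F)/9 (k(F) = 2/9 - (27 - 3*F)*F/9 = 2/9 - F*(27 - 3*F)/9)
Z = -52/9 (Z = 2/9 + (⅓)*6*(-9 + 6) = 2/9 + (⅓)*6*(-3) = 2/9 - 6 = -52/9 ≈ -5.7778)
Z*((2 - 18) - 30) = -52*((2 - 18) - 30)/9 = -52*(-16 - 30)/9 = -52/9*(-46) = 2392/9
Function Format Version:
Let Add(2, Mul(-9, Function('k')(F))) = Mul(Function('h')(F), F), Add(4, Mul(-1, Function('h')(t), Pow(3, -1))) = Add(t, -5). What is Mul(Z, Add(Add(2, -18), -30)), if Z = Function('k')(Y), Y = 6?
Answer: Rational(2392, 9) ≈ 265.78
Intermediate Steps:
Function('h')(t) = Add(27, Mul(-3, t)) (Function('h')(t) = Add(12, Mul(-3, Add(t, -5))) = Add(12, Mul(-3, Add(-5, t))) = Add(12, Add(15, Mul(-3, t))) = Add(27, Mul(-3, t)))
Function('k')(F) = Add(Rational(2, 9), Mul(Rational(-1, 9), F, Add(27, Mul(-3, F)))) (Function('k')(F) = Add(Rational(2, 9), Mul(Rational(-1, 9), Mul(Add(27, Mul(-3, F)), F))) = Add(Rational(2, 9), Mul(Rational(-1, 9), Mul(F, Add(27, Mul(-3, F))))) = Add(Rational(2, 9), Mul(Rational(-1, 9), F, Add(27, Mul(-3, F)))))
Z = Rational(-52, 9) (Z = Add(Rational(2, 9), Mul(Rational(1, 3), 6, Add(-9, 6))) = Add(Rational(2, 9), Mul(Rational(1, 3), 6, -3)) = Add(Rational(2, 9), -6) = Rational(-52, 9) ≈ -5.7778)
Mul(Z, Add(Add(2, -18), -30)) = Mul(Rational(-52, 9), Add(Add(2, -18), -30)) = Mul(Rational(-52, 9), Add(-16, -30)) = Mul(Rational(-52, 9), -46) = Rational(2392, 9)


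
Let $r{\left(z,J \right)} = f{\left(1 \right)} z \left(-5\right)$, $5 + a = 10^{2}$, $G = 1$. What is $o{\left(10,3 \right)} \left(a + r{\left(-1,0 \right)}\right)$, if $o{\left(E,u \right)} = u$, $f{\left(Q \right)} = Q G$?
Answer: $300$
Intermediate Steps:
$f{\left(Q \right)} = Q$ ($f{\left(Q \right)} = Q 1 = Q$)
$a = 95$ ($a = -5 + 10^{2} = -5 + 100 = 95$)
$r{\left(z,J \right)} = - 5 z$ ($r{\left(z,J \right)} = 1 z \left(-5\right) = z \left(-5\right) = - 5 z$)
$o{\left(10,3 \right)} \left(a + r{\left(-1,0 \right)}\right) = 3 \left(95 - -5\right) = 3 \left(95 + 5\right) = 3 \cdot 100 = 300$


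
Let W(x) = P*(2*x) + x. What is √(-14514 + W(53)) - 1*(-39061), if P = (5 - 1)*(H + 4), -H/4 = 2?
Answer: 39061 + I*√16157 ≈ 39061.0 + 127.11*I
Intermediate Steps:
H = -8 (H = -4*2 = -8)
P = -16 (P = (5 - 1)*(-8 + 4) = 4*(-4) = -16)
W(x) = -31*x (W(x) = -32*x + x = -31*x)
√(-14514 + W(53)) - 1*(-39061) = √(-14514 - 31*53) - 1*(-39061) = √(-14514 - 1643) + 39061 = √(-16157) + 39061 = I*√16157 + 39061 = 39061 + I*√16157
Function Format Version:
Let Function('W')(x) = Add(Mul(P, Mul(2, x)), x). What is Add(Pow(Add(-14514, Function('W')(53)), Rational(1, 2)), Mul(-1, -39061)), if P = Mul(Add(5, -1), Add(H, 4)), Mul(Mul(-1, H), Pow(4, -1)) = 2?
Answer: Add(39061, Mul(I, Pow(16157, Rational(1, 2)))) ≈ Add(39061., Mul(127.11, I))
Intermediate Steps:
H = -8 (H = Mul(-4, 2) = -8)
P = -16 (P = Mul(Add(5, -1), Add(-8, 4)) = Mul(4, -4) = -16)
Function('W')(x) = Mul(-31, x) (Function('W')(x) = Add(Mul(-16, Mul(2, x)), x) = Add(Mul(-32, x), x) = Mul(-31, x))
Add(Pow(Add(-14514, Function('W')(53)), Rational(1, 2)), Mul(-1, -39061)) = Add(Pow(Add(-14514, Mul(-31, 53)), Rational(1, 2)), Mul(-1, -39061)) = Add(Pow(Add(-14514, -1643), Rational(1, 2)), 39061) = Add(Pow(-16157, Rational(1, 2)), 39061) = Add(Mul(I, Pow(16157, Rational(1, 2))), 39061) = Add(39061, Mul(I, Pow(16157, Rational(1, 2))))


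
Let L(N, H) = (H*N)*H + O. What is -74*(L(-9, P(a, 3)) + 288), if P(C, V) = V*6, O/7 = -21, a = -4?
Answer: 205350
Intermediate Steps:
O = -147 (O = 7*(-21) = -147)
P(C, V) = 6*V
L(N, H) = -147 + N*H² (L(N, H) = (H*N)*H - 147 = N*H² - 147 = -147 + N*H²)
-74*(L(-9, P(a, 3)) + 288) = -74*((-147 - 9*(6*3)²) + 288) = -74*((-147 - 9*18²) + 288) = -74*((-147 - 9*324) + 288) = -74*((-147 - 2916) + 288) = -74*(-3063 + 288) = -74*(-2775) = 205350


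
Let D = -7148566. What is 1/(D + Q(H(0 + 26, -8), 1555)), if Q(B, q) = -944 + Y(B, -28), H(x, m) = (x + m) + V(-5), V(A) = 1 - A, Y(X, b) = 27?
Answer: -1/7149483 ≈ -1.3987e-7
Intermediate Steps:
H(x, m) = 6 + m + x (H(x, m) = (x + m) + (1 - 1*(-5)) = (m + x) + (1 + 5) = (m + x) + 6 = 6 + m + x)
Q(B, q) = -917 (Q(B, q) = -944 + 27 = -917)
1/(D + Q(H(0 + 26, -8), 1555)) = 1/(-7148566 - 917) = 1/(-7149483) = -1/7149483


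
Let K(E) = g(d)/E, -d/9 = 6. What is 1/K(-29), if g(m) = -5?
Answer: 29/5 ≈ 5.8000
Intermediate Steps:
d = -54 (d = -9*6 = -54)
K(E) = -5/E
1/K(-29) = 1/(-5/(-29)) = 1/(-5*(-1/29)) = 1/(5/29) = 29/5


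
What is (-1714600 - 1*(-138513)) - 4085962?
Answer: -5662049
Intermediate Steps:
(-1714600 - 1*(-138513)) - 4085962 = (-1714600 + 138513) - 4085962 = -1576087 - 4085962 = -5662049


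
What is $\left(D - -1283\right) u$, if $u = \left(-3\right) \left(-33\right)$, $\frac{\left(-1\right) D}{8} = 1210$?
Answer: $-831303$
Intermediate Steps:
$D = -9680$ ($D = \left(-8\right) 1210 = -9680$)
$u = 99$
$\left(D - -1283\right) u = \left(-9680 - -1283\right) 99 = \left(-9680 + 1283\right) 99 = \left(-8397\right) 99 = -831303$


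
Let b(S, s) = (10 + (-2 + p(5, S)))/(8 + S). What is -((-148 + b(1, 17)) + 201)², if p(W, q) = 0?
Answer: -235225/81 ≈ -2904.0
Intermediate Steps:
b(S, s) = 8/(8 + S) (b(S, s) = (10 + (-2 + 0))/(8 + S) = (10 - 2)/(8 + S) = 8/(8 + S))
-((-148 + b(1, 17)) + 201)² = -((-148 + 8/(8 + 1)) + 201)² = -((-148 + 8/9) + 201)² = -(-1324/9 + 201)² = -(485/9)² = -1*235225/81 = -235225/81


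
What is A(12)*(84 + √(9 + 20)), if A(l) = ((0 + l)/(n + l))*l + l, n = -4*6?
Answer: 0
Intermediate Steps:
n = -24
A(l) = l + l²/(-24 + l) (A(l) = ((0 + l)/(-24 + l))*l + l = (l/(-24 + l))*l + l = l²/(-24 + l) + l = l + l²/(-24 + l))
A(12)*(84 + √(9 + 20)) = (2*12*(-12 + 12)/(-24 + 12))*(84 + √(9 + 20)) = (2*12*0/(-12))*(84 + √29) = (2*12*(-1/12)*0)*(84 + √29) = 0*(84 + √29) = 0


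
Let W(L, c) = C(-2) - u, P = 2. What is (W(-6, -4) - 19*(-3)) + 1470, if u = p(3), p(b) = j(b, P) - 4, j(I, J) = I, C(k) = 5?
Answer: 1533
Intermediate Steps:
p(b) = -4 + b (p(b) = b - 4 = -4 + b)
u = -1 (u = -4 + 3 = -1)
W(L, c) = 6 (W(L, c) = 5 - 1*(-1) = 5 + 1 = 6)
(W(-6, -4) - 19*(-3)) + 1470 = (6 - 19*(-3)) + 1470 = (6 + 57) + 1470 = 63 + 1470 = 1533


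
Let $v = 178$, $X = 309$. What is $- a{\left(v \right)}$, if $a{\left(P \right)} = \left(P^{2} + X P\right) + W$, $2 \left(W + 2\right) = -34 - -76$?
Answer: $-86705$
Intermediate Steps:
$W = 19$ ($W = -2 + \frac{-34 - -76}{2} = -2 + \frac{-34 + 76}{2} = -2 + \frac{1}{2} \cdot 42 = -2 + 21 = 19$)
$a{\left(P \right)} = 19 + P^{2} + 309 P$ ($a{\left(P \right)} = \left(P^{2} + 309 P\right) + 19 = 19 + P^{2} + 309 P$)
$- a{\left(v \right)} = - (19 + 178^{2} + 309 \cdot 178) = - (19 + 31684 + 55002) = \left(-1\right) 86705 = -86705$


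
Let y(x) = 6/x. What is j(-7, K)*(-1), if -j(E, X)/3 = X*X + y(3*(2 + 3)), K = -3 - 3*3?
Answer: 2166/5 ≈ 433.20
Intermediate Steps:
K = -12 (K = -3 - 9 = -12)
j(E, X) = -6/5 - 3*X² (j(E, X) = -3*(X*X + 6/((3*(2 + 3)))) = -3*(X² + 6/((3*5))) = -3*(X² + 6/15) = -3*(X² + 6*(1/15)) = -3*(X² + ⅖) = -3*(⅖ + X²) = -6/5 - 3*X²)
j(-7, K)*(-1) = (-6/5 - 3*(-12)²)*(-1) = (-6/5 - 3*144)*(-1) = (-6/5 - 432)*(-1) = -2166/5*(-1) = 2166/5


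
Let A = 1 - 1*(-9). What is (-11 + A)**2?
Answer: 1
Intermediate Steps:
A = 10 (A = 1 + 9 = 10)
(-11 + A)**2 = (-11 + 10)**2 = (-1)**2 = 1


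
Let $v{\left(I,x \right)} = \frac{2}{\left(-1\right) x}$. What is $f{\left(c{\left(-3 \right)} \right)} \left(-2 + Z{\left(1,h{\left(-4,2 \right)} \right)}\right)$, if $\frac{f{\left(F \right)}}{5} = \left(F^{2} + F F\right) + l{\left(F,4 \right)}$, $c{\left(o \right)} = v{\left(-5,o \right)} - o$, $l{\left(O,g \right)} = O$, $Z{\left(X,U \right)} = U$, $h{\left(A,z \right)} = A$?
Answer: $- \frac{2750}{3} \approx -916.67$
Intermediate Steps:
$v{\left(I,x \right)} = - \frac{2}{x}$ ($v{\left(I,x \right)} = 2 \left(- \frac{1}{x}\right) = - \frac{2}{x}$)
$c{\left(o \right)} = - o - \frac{2}{o}$ ($c{\left(o \right)} = - \frac{2}{o} - o = - o - \frac{2}{o}$)
$f{\left(F \right)} = 5 F + 10 F^{2}$ ($f{\left(F \right)} = 5 \left(\left(F^{2} + F F\right) + F\right) = 5 \left(\left(F^{2} + F^{2}\right) + F\right) = 5 \left(2 F^{2} + F\right) = 5 \left(F + 2 F^{2}\right) = 5 F + 10 F^{2}$)
$f{\left(c{\left(-3 \right)} \right)} \left(-2 + Z{\left(1,h{\left(-4,2 \right)} \right)}\right) = 5 \left(\left(-1\right) \left(-3\right) - \frac{2}{-3}\right) \left(1 + 2 \left(\left(-1\right) \left(-3\right) - \frac{2}{-3}\right)\right) \left(-2 - 4\right) = 5 \left(3 - - \frac{2}{3}\right) \left(1 + 2 \left(3 - - \frac{2}{3}\right)\right) \left(-6\right) = 5 \left(3 + \frac{2}{3}\right) \left(1 + 2 \left(3 + \frac{2}{3}\right)\right) \left(-6\right) = 5 \cdot \frac{11}{3} \left(1 + 2 \cdot \frac{11}{3}\right) \left(-6\right) = 5 \cdot \frac{11}{3} \left(1 + \frac{22}{3}\right) \left(-6\right) = 5 \cdot \frac{11}{3} \cdot \frac{25}{3} \left(-6\right) = \frac{1375}{9} \left(-6\right) = - \frac{2750}{3}$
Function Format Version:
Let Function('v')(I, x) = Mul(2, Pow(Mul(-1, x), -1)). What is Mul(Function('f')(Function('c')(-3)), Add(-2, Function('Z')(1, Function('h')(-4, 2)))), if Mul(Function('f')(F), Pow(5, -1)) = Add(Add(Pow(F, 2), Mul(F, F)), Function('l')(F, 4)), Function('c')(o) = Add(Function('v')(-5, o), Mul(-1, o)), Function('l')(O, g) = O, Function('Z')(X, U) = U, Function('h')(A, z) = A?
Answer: Rational(-2750, 3) ≈ -916.67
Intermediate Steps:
Function('v')(I, x) = Mul(-2, Pow(x, -1)) (Function('v')(I, x) = Mul(2, Mul(-1, Pow(x, -1))) = Mul(-2, Pow(x, -1)))
Function('c')(o) = Add(Mul(-1, o), Mul(-2, Pow(o, -1))) (Function('c')(o) = Add(Mul(-2, Pow(o, -1)), Mul(-1, o)) = Add(Mul(-1, o), Mul(-2, Pow(o, -1))))
Function('f')(F) = Add(Mul(5, F), Mul(10, Pow(F, 2))) (Function('f')(F) = Mul(5, Add(Add(Pow(F, 2), Mul(F, F)), F)) = Mul(5, Add(Add(Pow(F, 2), Pow(F, 2)), F)) = Mul(5, Add(Mul(2, Pow(F, 2)), F)) = Mul(5, Add(F, Mul(2, Pow(F, 2)))) = Add(Mul(5, F), Mul(10, Pow(F, 2))))
Mul(Function('f')(Function('c')(-3)), Add(-2, Function('Z')(1, Function('h')(-4, 2)))) = Mul(Mul(5, Add(Mul(-1, -3), Mul(-2, Pow(-3, -1))), Add(1, Mul(2, Add(Mul(-1, -3), Mul(-2, Pow(-3, -1)))))), Add(-2, -4)) = Mul(Mul(5, Add(3, Mul(-2, Rational(-1, 3))), Add(1, Mul(2, Add(3, Mul(-2, Rational(-1, 3)))))), -6) = Mul(Mul(5, Add(3, Rational(2, 3)), Add(1, Mul(2, Add(3, Rational(2, 3))))), -6) = Mul(Mul(5, Rational(11, 3), Add(1, Mul(2, Rational(11, 3)))), -6) = Mul(Mul(5, Rational(11, 3), Add(1, Rational(22, 3))), -6) = Mul(Mul(5, Rational(11, 3), Rational(25, 3)), -6) = Mul(Rational(1375, 9), -6) = Rational(-2750, 3)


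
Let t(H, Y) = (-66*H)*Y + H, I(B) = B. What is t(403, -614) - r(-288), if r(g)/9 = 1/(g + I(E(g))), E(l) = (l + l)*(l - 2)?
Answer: 302591421599/18528 ≈ 1.6332e+7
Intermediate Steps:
E(l) = 2*l*(-2 + l) (E(l) = (2*l)*(-2 + l) = 2*l*(-2 + l))
t(H, Y) = H - 66*H*Y (t(H, Y) = -66*H*Y + H = H - 66*H*Y)
r(g) = 9/(g + 2*g*(-2 + g))
t(403, -614) - r(-288) = 403*(1 - 66*(-614)) - 9/((-288)*(-3 + 2*(-288))) = 403*(1 + 40524) - 9*(-1)/(288*(-3 - 576)) = 403*40525 - 9*(-1)/(288*(-579)) = 16331575 - 9*(-1)*(-1)/(288*579) = 16331575 - 1*1/18528 = 16331575 - 1/18528 = 302591421599/18528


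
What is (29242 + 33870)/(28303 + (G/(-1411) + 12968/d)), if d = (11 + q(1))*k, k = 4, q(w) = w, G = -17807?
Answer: 534306192/242007271 ≈ 2.2078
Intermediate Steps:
d = 48 (d = (11 + 1)*4 = 12*4 = 48)
(29242 + 33870)/(28303 + (G/(-1411) + 12968/d)) = (29242 + 33870)/(28303 + (-17807/(-1411) + 12968/48)) = 63112/(28303 + (-17807*(-1/1411) + 12968*(1/48))) = 63112/(28303 + (17807/1411 + 1621/6)) = 63112/(28303 + 2394073/8466) = 63112/(242007271/8466) = 63112*(8466/242007271) = 534306192/242007271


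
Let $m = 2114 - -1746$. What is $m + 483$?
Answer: $4343$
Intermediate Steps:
$m = 3860$ ($m = 2114 + 1746 = 3860$)
$m + 483 = 3860 + 483 = 4343$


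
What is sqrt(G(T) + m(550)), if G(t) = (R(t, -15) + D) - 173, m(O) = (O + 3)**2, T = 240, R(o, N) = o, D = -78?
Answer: sqrt(305798) ≈ 552.99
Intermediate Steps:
m(O) = (3 + O)**2
G(t) = -251 + t (G(t) = (t - 78) - 173 = (-78 + t) - 173 = -251 + t)
sqrt(G(T) + m(550)) = sqrt((-251 + 240) + (3 + 550)**2) = sqrt(-11 + 553**2) = sqrt(-11 + 305809) = sqrt(305798)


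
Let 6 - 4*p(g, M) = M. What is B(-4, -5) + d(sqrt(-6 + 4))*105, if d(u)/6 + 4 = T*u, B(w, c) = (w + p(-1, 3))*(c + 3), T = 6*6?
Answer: -5027/2 + 22680*I*sqrt(2) ≈ -2513.5 + 32074.0*I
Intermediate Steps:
T = 36
p(g, M) = 3/2 - M/4
B(w, c) = (3 + c)*(3/4 + w) (B(w, c) = (w + (3/2 - 1/4*3))*(c + 3) = (w + (3/2 - 3/4))*(3 + c) = (w + 3/4)*(3 + c) = (3/4 + w)*(3 + c) = (3 + c)*(3/4 + w))
d(u) = -24 + 216*u (d(u) = -24 + 6*(36*u) = -24 + 216*u)
B(-4, -5) + d(sqrt(-6 + 4))*105 = (9/4 + 3*(-4) + (3/4)*(-5) - 5*(-4)) + (-24 + 216*sqrt(-6 + 4))*105 = (9/4 - 12 - 15/4 + 20) + (-24 + 216*sqrt(-2))*105 = 13/2 + (-24 + 216*(I*sqrt(2)))*105 = 13/2 + (-24 + 216*I*sqrt(2))*105 = 13/2 + (-2520 + 22680*I*sqrt(2)) = -5027/2 + 22680*I*sqrt(2)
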